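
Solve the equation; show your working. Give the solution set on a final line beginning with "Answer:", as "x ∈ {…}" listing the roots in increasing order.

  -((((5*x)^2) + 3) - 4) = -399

Step 1. [-((((5*x)^2) + 3) - 4) = -399] leading − — multiply by −1. So neg: (((5*x)^2) + 3) - 4 = 399.
Step 2. [(((5*x)^2) + 3) - 4 = 399] 4 comes off first (add 4) ⇒ sub: ((5*x)^2) + 3 = 403.
Step 3. [((5*x)^2) + 3 = 403] 3 comes off first (subtract 3), so sub: (5*x)^2 = 400.
Step 4. [(5*x)^2 = 400] √ both sides: 400 ≥ 0 gives two branches ⇒ sqrt: 5*x = 20 or -20.
Step 5. [5*x = 20 or -20] 5 out front; divide by 5. So div: x = 4 or -4.

Answer: x ∈ {-4, 4}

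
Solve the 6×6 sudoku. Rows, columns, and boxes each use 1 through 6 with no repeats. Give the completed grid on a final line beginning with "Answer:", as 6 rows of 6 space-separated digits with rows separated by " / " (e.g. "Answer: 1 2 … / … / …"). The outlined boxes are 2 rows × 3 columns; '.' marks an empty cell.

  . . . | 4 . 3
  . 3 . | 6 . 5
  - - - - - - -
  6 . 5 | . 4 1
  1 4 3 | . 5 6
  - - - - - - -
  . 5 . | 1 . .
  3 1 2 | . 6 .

Step 1. [r5c1∈{4}] nothing but 4 survives at r5c1 ⇒ r5c1=4.
Step 2. [r2c1∈{2}] r2c1 has the single candidate 2. So r2c1=2.
Step 3. [r2c5∈{1}] nothing but 1 survives at r2c5, so r2c5=1.
Step 4. [r1c3∈{1,6}] row 1 places 1 nowhere but r1c3, so r1c3=1.
Step 5. [r5c5∈{2,3}] across row 5, 3 lands solely at r5c5, so r5c5=3.
Step 6. [r4c4∈{2}] r4c4 has the single candidate 2. So r4c4=2.
Step 7. [r3c4∈{3}] r3c4's peers cover all but 3 ⇒ r3c4=3.
Step 8. [r1c5∈{2}] r1c5 is down to just 2, so r1c5=2.
Step 9. [r2c3∈{4}] nothing but 4 survives at r2c3. So r2c3=4.
Step 10. [r1c1∈{5}] only 5 remains possible at r1c1 ⇒ r1c1=5.
Step 11. [r3c2∈{2}] r3c2 has the single candidate 2 ⇒ r3c2=2.
Step 12. [r1c2∈{6}] only 6 remains possible at r1c2. So r1c2=6.
Step 13. [r6c6∈{4}] r6c6's peers cover all but 4 ⇒ r6c6=4.
Step 14. [r5c6∈{2}] r5c6's peers cover all but 2. So r5c6=2.
Step 15. [r6c4∈{5}] r6c4's peers cover all but 5, so r6c4=5.
Step 16. [r5c3∈{6}] nothing but 6 survives at r5c3 ⇒ r5c3=6.

Answer: 5 6 1 4 2 3 / 2 3 4 6 1 5 / 6 2 5 3 4 1 / 1 4 3 2 5 6 / 4 5 6 1 3 2 / 3 1 2 5 6 4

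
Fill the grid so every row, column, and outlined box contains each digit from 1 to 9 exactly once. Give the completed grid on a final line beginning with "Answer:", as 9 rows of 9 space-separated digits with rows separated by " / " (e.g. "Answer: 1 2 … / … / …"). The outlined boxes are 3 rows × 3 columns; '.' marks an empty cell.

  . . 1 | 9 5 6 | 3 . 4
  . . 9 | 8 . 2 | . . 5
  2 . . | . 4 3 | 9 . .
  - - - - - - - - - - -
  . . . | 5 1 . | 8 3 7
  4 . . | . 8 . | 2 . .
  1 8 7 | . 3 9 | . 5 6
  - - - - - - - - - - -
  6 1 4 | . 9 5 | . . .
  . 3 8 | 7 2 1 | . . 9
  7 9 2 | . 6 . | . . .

Step 1. [r4c3∈{6}] r4c3 is down to just 6, so r4c3=6.
Step 2. [r9c7∈{1,4,5}] row 9 places 5 nowhere but r9c7. So r9c7=5.
Step 3. [r2c7∈{1,6,7}] across col 7, 1 lands solely at r2c7 ⇒ r2c7=1.
Step 4. [r3c9∈{8}] r3c9 has the single candidate 8 ⇒ r3c9=8.
Step 5. [r1c2∈{7}] r1c2's peers cover all but 7, so r1c2=7.
Step 6. [r7c8∈{2,7,8}] across row 7, 8 lands solely at r7c8, so r7c8=8.
Step 7. [r5c9∈{1}] only 1 remains possible at r5c9 ⇒ r5c9=1.
Step 8. [r4c6∈{4}] only 4 remains possible at r4c6. So r4c6=4.
Step 9. [r3c8∈{6,7}] r3c8 is the only open cell in row 3 admitting 7, so r3c8=7.
Step 10. [r3c2∈{5,6}] in row 3, 6 fits only at r3c2, so r3c2=6.
Step 11. [r7c4∈{3}] nothing but 3 survives at r7c4, so r7c4=3.
Step 12. [r8c7∈{4,6}] col 7 places 6 nowhere but r8c7, so r8c7=6.
Step 13. [r5c2∈{5}] r5c2 has the single candidate 5, so r5c2=5.
Step 14. [r9c8∈{1,4}] r9c8 is the only open cell in row 9 admitting 1 ⇒ r9c8=1.
Step 15. [r4c1∈{9}] r4c1 is down to just 9. So r4c1=9.
Step 16. [r6c4∈{2}] r6c4 is down to just 2 ⇒ r6c4=2.
Step 17. [r5c3∈{3}] r5c3 is down to just 3 ⇒ r5c3=3.
Step 18. [r3c4∈{1}] nothing but 1 survives at r3c4, so r3c4=1.
Step 19. [r9c6∈{8}] r9c6's peers cover all but 8. So r9c6=8.
Step 20. [r1c1∈{8}] r1c1's peers cover all but 8 ⇒ r1c1=8.
Step 21. [r7c9∈{2}] only 2 remains possible at r7c9 ⇒ r7c9=2.
Step 22. [r4c2∈{2}] r4c2 is down to just 2 ⇒ r4c2=2.
Step 23. [r2c5∈{7}] r2c5's peers cover all but 7, so r2c5=7.
Step 24. [r6c7∈{4}] only 4 remains possible at r6c7, so r6c7=4.
Step 25. [r5c6∈{7}] nothing but 7 survives at r5c6. So r5c6=7.
Step 26. [r9c9∈{3}] r9c9's peers cover all but 3, so r9c9=3.
Step 27. [r7c7∈{7}] r7c7's peers cover all but 7, so r7c7=7.
Step 28. [r9c4∈{4}] r9c4's peers cover all but 4 ⇒ r9c4=4.
Step 29. [r5c8∈{9}] r5c8 has the single candidate 9. So r5c8=9.
Step 30. [r2c2∈{4}] r2c2's peers cover all but 4 ⇒ r2c2=4.
Step 31. [r5c4∈{6}] only 6 remains possible at r5c4 ⇒ r5c4=6.
Step 32. [r1c8∈{2}] r1c8 has the single candidate 2 ⇒ r1c8=2.
Step 33. [r2c8∈{6}] r2c8 is down to just 6. So r2c8=6.
Step 34. [r2c1∈{3}] r2c1 is down to just 3. So r2c1=3.
Step 35. [r3c3∈{5}] only 5 remains possible at r3c3. So r3c3=5.
Step 36. [r8c1∈{5}] only 5 remains possible at r8c1, so r8c1=5.
Step 37. [r8c8∈{4}] r8c8's peers cover all but 4, so r8c8=4.

Answer: 8 7 1 9 5 6 3 2 4 / 3 4 9 8 7 2 1 6 5 / 2 6 5 1 4 3 9 7 8 / 9 2 6 5 1 4 8 3 7 / 4 5 3 6 8 7 2 9 1 / 1 8 7 2 3 9 4 5 6 / 6 1 4 3 9 5 7 8 2 / 5 3 8 7 2 1 6 4 9 / 7 9 2 4 6 8 5 1 3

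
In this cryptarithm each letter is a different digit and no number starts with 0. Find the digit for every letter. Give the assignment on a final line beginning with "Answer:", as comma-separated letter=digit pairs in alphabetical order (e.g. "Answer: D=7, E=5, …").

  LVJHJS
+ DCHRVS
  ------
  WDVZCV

Step 1. [col 1: S + S ≡ V (mod 10)] V=6 is one option consistent with column 1 (S + S ≡ V (mod 10), carry-in 0) — take it, so V=6.
Step 2. [col 1: S + S ≡ V (mod 10)] S=3 is one option consistent with column 1 (S + S ≡ V (mod 10), carry-in 0) — take it ⇒ S=3.
Step 3. [col 2: J + V ≡ C (mod 10)] column 2 (J + V ≡ C (mod 10), carry-in 0) doesn't pin J yet; pick J=9 and continue, so J=9.
Step 4. [col 2: J + V ≡ C (mod 10)] column 2 reads J+V+carry(0)=C with J=9, V=6; with digits 3,6,9 already taken and all letters distinct, the only value for C is 5 ⇒ C=5.
Step 5. [col 3: H + R ≡ Z (mod 10)] no forcing yet in column 3 (carry-in 1); H=7 is free and consistent — try it ⇒ H=7.
Step 6. [col 3: H + R ≡ Z (mod 10)] several values work for R in column 3 (H + R ≡ Z (mod 10), carry-in 1); try R=0 ⇒ R=0.
Step 7. [col 3: H + R ≡ Z (mod 10)] from column 3 (H=7, R=0, carry-in 1, digits 0,3,5,6,7,9 already taken and all letters distinct): Z must equal 8, so Z=8.
Step 8. [col 5: V + C ≡ D (mod 10)] column 5 reads V+C+carry(1)=D with V=6, C=5; with digits 0,3,5,6,7,8,9 already taken and all letters distinct, the only value for D is 2. So D=2.
Step 9. [col 6: L + D ≡ W (mod 10)] from column 6 (D=2, carry-in 1, digits 0,2,3,5,6,7,8,9 already taken and all letters distinct): W must equal 4. So W=4.
Step 10. [col 6: L + D ≡ W (mod 10)] column 6 reads L+D+carry(1)=W with D=2, W=4; with digits 0,2,3,4,5,6,7,8,9 already taken and all letters distinct, the only value for L is 1, so L=1.

Answer: C=5, D=2, H=7, J=9, L=1, R=0, S=3, V=6, W=4, Z=8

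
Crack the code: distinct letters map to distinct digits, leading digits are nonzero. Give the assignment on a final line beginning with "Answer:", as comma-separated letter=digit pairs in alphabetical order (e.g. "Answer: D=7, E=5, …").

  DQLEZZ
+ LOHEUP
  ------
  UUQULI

Step 1. [col 1: Z + P ≡ I (mod 10)] no forcing yet in column 1 (carry-in 0); I=9 is free and consistent — try it, so I=9.
Step 2. [col 1: Z + P ≡ I (mod 10)] no forcing yet in column 1 (carry-in 0); P=1 is free and consistent — try it. So P=1.
Step 3. [col 1: Z + P ≡ I (mod 10)] in column 1 we have Z+P≡I with carry-in 0; given P=1, I=9 and digits 1,9 already taken and all letters distinct, that pins Z to 8. So Z=8.
Step 4. [col 2: Z + U ≡ L (mod 10)] U=5 is one option consistent with column 2 (Z + U ≡ L (mod 10), carry-in 0) — take it, so U=5.
Step 5. [col 2: Z + U ≡ L (mod 10)] from column 2 (Z=8, U=5, carry-in 0, digits 1,5,8,9 already taken and all letters distinct): L must equal 3 ⇒ L=3.
Step 6. [col 3: E + E ≡ U (mod 10)] no forcing yet in column 3 (carry-in 1); E=7 is free and consistent — try it, so E=7.
Step 7. [col 4: L + H ≡ Q (mod 10)] column 4 (L + H ≡ Q (mod 10), carry-in 1) doesn't pin Q yet; pick Q=0 and continue ⇒ Q=0.
Step 8. [col 4: L + H ≡ Q (mod 10)] from column 4 (L=3, Q=0, carry-in 1, digits 0,1,3,5,7,8,9 already taken and all letters distinct): H must equal 6 ⇒ H=6.
Step 9. [col 5: Q + O ≡ U (mod 10)] column 5: given Q=0, U=5, carry-in 1, and digits 0,1,3,5,6,7,8,9 already taken and all letters distinct, Q+O≡U (mod 10) forces O=4, so O=4.
Step 10. [col 6: D + L ≡ U (mod 10)] column 6 reads D+L+carry(0)=U with L=3, U=5; with digits 0,1,3,4,5,6,7,8,9 already taken and all letters distinct, the only value for D is 2, so D=2.

Answer: D=2, E=7, H=6, I=9, L=3, O=4, P=1, Q=0, U=5, Z=8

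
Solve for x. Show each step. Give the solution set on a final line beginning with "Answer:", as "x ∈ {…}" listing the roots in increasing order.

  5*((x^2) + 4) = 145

Step 1. [5*((x^2) + 4) = 145] divide by the outer 5, so div: (x^2) + 4 = 29.
Step 2. [(x^2) + 4 = 29] 4 comes off first (subtract 4). So sub: x^2 = 25.
Step 3. [x^2 = 25] √ both sides: 25 ≥ 0 gives two branches, so sqrt: x = 5 or -5.

Answer: x ∈ {-5, 5}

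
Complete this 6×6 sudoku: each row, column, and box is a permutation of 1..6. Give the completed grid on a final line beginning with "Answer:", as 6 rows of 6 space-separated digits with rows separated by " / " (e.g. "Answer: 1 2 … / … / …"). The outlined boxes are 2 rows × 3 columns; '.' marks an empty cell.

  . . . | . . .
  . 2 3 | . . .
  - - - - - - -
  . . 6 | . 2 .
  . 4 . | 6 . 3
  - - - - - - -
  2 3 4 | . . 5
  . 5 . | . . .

Step 1. [r5c4∈{1}] r5c4's peers cover all but 1, so r5c4=1.
Step 2. [r6c1∈{1,6}] box 5 places 6 nowhere but r6c1. So r6c1=6.
Step 3. [r3c2∈{1}] r3c2's peers cover all but 1. So r3c2=1.
Step 4. [r4c1∈{5}] r4c1's peers cover all but 5, so r4c1=5.
Step 5. [r3c6∈{4}] only 4 remains possible at r3c6 ⇒ r3c6=4.
Step 6. [r1c3∈{1,5}] across col 3, 5 lands solely at r1c3. So r1c3=5.
Step 7. [r2c5∈{1,4,5,6}] r2c5 is the only open cell in col 5 admitting 5. So r2c5=5.
Step 8. [r2c4∈{4}] r2c4 has the single candidate 4 ⇒ r2c4=4.
Step 9. [r2c6∈{1,6}] across row 2, 6 lands solely at r2c6, so r2c6=6.
Step 10. [r1c6∈{1,2}] col 6 places 1 nowhere but r1c6 ⇒ r1c6=1.
Step 11. [r1c5∈{3}] r1c5 is down to just 3. So r1c5=3.
Step 12. [r1c4∈{2}] nothing but 2 survives at r1c4 ⇒ r1c4=2.
Step 13. [r3c4∈{5}] r3c4 is down to just 5 ⇒ r3c4=5.
Step 14. [r6c5∈{4}] r6c5 is down to just 4. So r6c5=4.
Step 15. [r4c3∈{2}] only 2 remains possible at r4c3. So r4c3=2.
Step 16. [r6c4∈{3}] r6c4 is down to just 3, so r6c4=3.
Step 17. [r1c2∈{6}] r1c2's peers cover all but 6 ⇒ r1c2=6.
Step 18. [r5c5∈{6}] r5c5 is down to just 6 ⇒ r5c5=6.
Step 19. [r6c6∈{2}] r6c6's peers cover all but 2, so r6c6=2.
Step 20. [r6c3∈{1}] r6c3's peers cover all but 1. So r6c3=1.
Step 21. [r2c1∈{1}] r2c1's peers cover all but 1 ⇒ r2c1=1.
Step 22. [r1c1∈{4}] nothing but 4 survives at r1c1 ⇒ r1c1=4.
Step 23. [r4c5∈{1}] r4c5's peers cover all but 1, so r4c5=1.
Step 24. [r3c1∈{3}] r3c1 is down to just 3, so r3c1=3.

Answer: 4 6 5 2 3 1 / 1 2 3 4 5 6 / 3 1 6 5 2 4 / 5 4 2 6 1 3 / 2 3 4 1 6 5 / 6 5 1 3 4 2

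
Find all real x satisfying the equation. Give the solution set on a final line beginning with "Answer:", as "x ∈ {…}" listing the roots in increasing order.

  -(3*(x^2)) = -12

Step 1. [-(3*(x^2)) = -12] leading − — multiply by −1, so neg: 3*(x^2) = 12.
Step 2. [3*(x^2) = 12] LHS = 3·(…); ÷3 both sides. So div: x^2 = 4.
Step 3. [x^2 = 4] √ both sides: 4 ≥ 0 gives two branches ⇒ sqrt: x = 2 or -2.

Answer: x ∈ {-2, 2}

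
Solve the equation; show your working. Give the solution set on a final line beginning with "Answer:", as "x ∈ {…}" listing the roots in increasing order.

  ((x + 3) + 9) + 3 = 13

Step 1. [((x + 3) + 9) + 3 = 13] peel the +3: subtract 3 from each side ⇒ sub: (x + 3) + 9 = 10.
Step 2. [(x + 3) + 9 = 10] the outer +9 inverts by subtracting 9 ⇒ sub: x + 3 = 1.
Step 3. [x + 3 = 1] subtract 3: x sits inside (… + 3). So sub: x = -2.

Answer: x ∈ {-2}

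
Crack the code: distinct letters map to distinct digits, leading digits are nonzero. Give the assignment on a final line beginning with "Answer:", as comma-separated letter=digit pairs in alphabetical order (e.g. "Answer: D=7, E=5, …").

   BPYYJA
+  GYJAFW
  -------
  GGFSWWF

Step 1. [G] the sum has 7 digits but both addends have 6; that extra leading digit G is the final carry, namely 1 ⇒ G=1.
Step 2. [col 1: A + W ≡ F (mod 10)] no forcing yet in column 1 (carry-in 0); A=4 is free and consistent — try it. So A=4.
Step 3. [col 1: A + W ≡ F (mod 10)] F=0 is one option consistent with column 1 (A + W ≡ F (mod 10), carry-in 0) — take it, so F=0.
Step 4. [col 1: A + W ≡ F (mod 10)] column 1: given A=4, F=0, carry-in 0, and digits 0,1,4 already taken and all letters distinct, A+W≡F (mod 10) forces W=6. So W=6.
Step 5. [col 2: J + F ≡ W (mod 10)] column 2: given F=0, W=6, carry-in 1, and digits 0,1,4,6 already taken and all letters distinct, J+F≡W (mod 10) forces J=5, so J=5.
Step 6. [col 3: Y + A ≡ W (mod 10)] in column 3 we have Y+A≡W with carry-in 0; given A=4, W=6 and digits 0,1,4,5,6 already taken and all letters distinct, that pins Y to 2, so Y=2.
Step 7. [col 4: Y + J ≡ S (mod 10)] column 4 reads Y+J+carry(0)=S with Y=2, J=5; with digits 0,1,2,4,5,6 already taken and all letters distinct, the only value for S is 7, so S=7.
Step 8. [col 5: P + Y ≡ F (mod 10)] in column 5 we have P+Y≡F with carry-in 0; given Y=2, F=0 and digits 0,1,2,4,5,6,7 already taken and all letters distinct, that pins P to 8 ⇒ P=8.
Step 9. [col 6: B + G ≡ G (mod 10)] column 6 reads B+G+carry(1)=G with G=1; with digits 0,1,2,4,5,6,7,8 already taken and all letters distinct, the only value for B is 9. So B=9.

Answer: A=4, B=9, F=0, G=1, J=5, P=8, S=7, W=6, Y=2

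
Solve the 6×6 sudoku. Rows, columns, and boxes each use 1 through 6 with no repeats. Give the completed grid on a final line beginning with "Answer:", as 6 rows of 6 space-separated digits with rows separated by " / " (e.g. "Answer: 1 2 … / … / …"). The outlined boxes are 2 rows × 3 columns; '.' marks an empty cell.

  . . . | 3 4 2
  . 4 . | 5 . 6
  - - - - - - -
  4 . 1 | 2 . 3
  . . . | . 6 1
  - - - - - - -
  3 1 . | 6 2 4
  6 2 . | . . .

Step 1. [r5c3∈{5}] r5c3's peers cover all but 5 ⇒ r5c3=5.
Step 2. [r2c3∈{2,3}] across row 2, 3 lands solely at r2c3, so r2c3=3.
Step 3. [r1c1∈{1,5}] in row 1, 1 fits only at r1c1. So r1c1=1.
Step 4. [r1c2∈{5,6}] row 1 places 5 nowhere but r1c2 ⇒ r1c2=5.
Step 5. [r6c5∈{1,3,5}] 3 has one home in row 6: r6c5 ⇒ r6c5=3.
Step 6. [r2c1∈{2}] r2c1's peers cover all but 2 ⇒ r2c1=2.
Step 7. [r6c3∈{4}] only 4 remains possible at r6c3, so r6c3=4.
Step 8. [r4c4∈{4}] r4c4 is down to just 4. So r4c4=4.
Step 9. [r6c6∈{5}] r6c6 has the single candidate 5, so r6c6=5.
Step 10. [r3c2∈{6}] r3c2 has the single candidate 6, so r3c2=6.
Step 11. [r4c3∈{2}] r4c3 has the single candidate 2, so r4c3=2.
Step 12. [r4c1∈{5}] r4c1's peers cover all but 5. So r4c1=5.
Step 13. [r2c5∈{1}] r2c5 has the single candidate 1 ⇒ r2c5=1.
Step 14. [r1c3∈{6}] r1c3 is down to just 6, so r1c3=6.
Step 15. [r6c4∈{1}] r6c4's peers cover all but 1, so r6c4=1.
Step 16. [r3c5∈{5}] r3c5 has the single candidate 5 ⇒ r3c5=5.
Step 17. [r4c2∈{3}] nothing but 3 survives at r4c2, so r4c2=3.

Answer: 1 5 6 3 4 2 / 2 4 3 5 1 6 / 4 6 1 2 5 3 / 5 3 2 4 6 1 / 3 1 5 6 2 4 / 6 2 4 1 3 5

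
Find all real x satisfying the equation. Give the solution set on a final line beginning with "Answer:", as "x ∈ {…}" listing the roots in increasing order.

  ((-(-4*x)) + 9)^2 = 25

Step 1. [((-(-4*x)) + 9)^2 = 25] √ both sides: 25 ≥ 0 gives two branches. So sqrt: (-(-4*x)) + 9 = 5 or -5.
Step 2. [(-(-4*x)) + 9 = 5 or -5] subtract 9: x sits inside (… + 9), so sub: -(-4*x) = -4 or -14.
Step 3. [-(-4*x) = -4 or -14] LHS negated; negate both sides. So neg: -4*x = 4 or 14.
Step 4. [-4*x = 4 or 14] divide by the outer -4 ⇒ div: x = -1 or -7/2.

Answer: x ∈ {-7/2, -1}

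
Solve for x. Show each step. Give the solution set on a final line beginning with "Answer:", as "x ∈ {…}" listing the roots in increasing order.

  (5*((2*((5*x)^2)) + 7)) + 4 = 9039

Step 1. [(5*((2*((5*x)^2)) + 7)) + 4 = 9039] the outer +4 inverts by subtracting 4 ⇒ sub: 5*((2*((5*x)^2)) + 7) = 9035.
Step 2. [5*((2*((5*x)^2)) + 7) = 9035] LHS = 5·(…); ÷5 both sides ⇒ div: (2*((5*x)^2)) + 7 = 1807.
Step 3. [(2*((5*x)^2)) + 7 = 1807] subtract 7: x sits inside (… + 7), so sub: 2*((5*x)^2) = 1800.
Step 4. [2*((5*x)^2) = 1800] divide by the outer 2, so div: (5*x)^2 = 900.
Step 5. [(5*x)^2 = 900] LHS squared, RHS 900 ≥ 0: apply √ (±). So sqrt: 5*x = 30 or -30.
Step 6. [5*x = 30 or -30] divide by the outer 5, so div: x = 6 or -6.

Answer: x ∈ {-6, 6}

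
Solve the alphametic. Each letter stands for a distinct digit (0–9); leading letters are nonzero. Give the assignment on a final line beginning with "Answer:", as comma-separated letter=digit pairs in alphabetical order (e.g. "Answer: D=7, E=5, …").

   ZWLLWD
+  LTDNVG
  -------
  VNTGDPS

Step 1. [V] V is the leading digit of a 7-digit sum of two 6-digit numbers; the final carry is exactly 1. So V=1.
Step 2. [col 1: D + G ≡ S (mod 10)] no forcing yet in column 1 (carry-in 0); S=7 is free and consistent — try it, so S=7.
Step 3. [col 1: D + G ≡ S (mod 10)] no forcing yet in column 1 (carry-in 0); G=3 is free and consistent — try it ⇒ G=3.
Step 4. [col 1: D + G ≡ S (mod 10)] column 1 reads D+G+carry(0)=S with G=3, S=7; with digits 1,3,7 already taken and all letters distinct, the only value for D is 4 ⇒ D=4.
Step 5. [col 2: W + V ≡ P (mod 10)] several values work for P in column 2 (W + V ≡ P (mod 10), carry-in 0); try P=0, so P=0.
Step 6. [col 2: W + V ≡ P (mod 10)] in column 2 we have W+V≡P with carry-in 0; given V=1, P=0 and digits 0,1,3,4,7 already taken and all letters distinct, that pins W to 9. So W=9.
Step 7. [col 3: L + N ≡ D (mod 10)] no forcing yet in column 3 (carry-in 1); L=8 is free and consistent — try it. So L=8.
Step 8. [col 3: L + N ≡ D (mod 10)] in column 3 we have L+N≡D with carry-in 1; given L=8, D=4 and digits 0,1,3,4,7,8,9 already taken and all letters distinct, that pins N to 5. So N=5.
Step 9. [col 5: W + T ≡ T (mod 10)] T=2 is one option consistent with column 5 (W + T ≡ T (mod 10), carry-in 1) — take it. So T=2.
Step 10. [col 6: Z + L ≡ N (mod 10)] column 6 reads Z+L+carry(1)=N with L=8, N=5; with digits 0,1,2,3,4,5,7,8,9 already taken and all letters distinct, the only value for Z is 6. So Z=6.

Answer: D=4, G=3, L=8, N=5, P=0, S=7, T=2, V=1, W=9, Z=6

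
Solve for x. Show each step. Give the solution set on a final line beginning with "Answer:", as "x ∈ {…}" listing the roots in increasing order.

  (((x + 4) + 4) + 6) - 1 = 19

Step 1. [(((x + 4) + 4) + 6) - 1 = 19] the outer -1 inverts by adding 1 ⇒ sub: ((x + 4) + 4) + 6 = 20.
Step 2. [((x + 4) + 4) + 6 = 20] the outer +6 inverts by subtracting 6, so sub: (x + 4) + 4 = 14.
Step 3. [(x + 4) + 4 = 14] +4 is outermost — subtract 4 both sides ⇒ sub: x + 4 = 10.
Step 4. [x + 4 = 10] 4 comes off first (subtract 4). So sub: x = 6.

Answer: x ∈ {6}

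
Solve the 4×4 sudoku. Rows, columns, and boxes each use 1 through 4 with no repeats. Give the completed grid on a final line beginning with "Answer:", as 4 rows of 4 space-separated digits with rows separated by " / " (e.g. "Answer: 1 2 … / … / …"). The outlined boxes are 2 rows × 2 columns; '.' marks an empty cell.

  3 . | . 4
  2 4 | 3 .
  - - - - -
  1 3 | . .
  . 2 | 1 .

Step 1. [r3c4∈{2}] only 2 remains possible at r3c4 ⇒ r3c4=2.
Step 2. [r1c2∈{1}] only 1 remains possible at r1c2 ⇒ r1c2=1.
Step 3. [r3c3∈{4}] r3c3 is down to just 4 ⇒ r3c3=4.
Step 4. [r4c4∈{3}] r4c4 is down to just 3 ⇒ r4c4=3.
Step 5. [r2c4∈{1}] r2c4 is down to just 1. So r2c4=1.
Step 6. [r4c1∈{4}] only 4 remains possible at r4c1, so r4c1=4.
Step 7. [r1c3∈{2}] r1c3 is down to just 2 ⇒ r1c3=2.

Answer: 3 1 2 4 / 2 4 3 1 / 1 3 4 2 / 4 2 1 3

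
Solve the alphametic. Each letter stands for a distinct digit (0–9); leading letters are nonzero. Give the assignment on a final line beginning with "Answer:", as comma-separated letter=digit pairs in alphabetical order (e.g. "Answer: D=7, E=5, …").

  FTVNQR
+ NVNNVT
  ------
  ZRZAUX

Step 1. [col 1: R + T ≡ X (mod 10)] several values work for X in column 1 (R + T ≡ X (mod 10), carry-in 0); try X=6 ⇒ X=6.
Step 2. [col 1: R + T ≡ X (mod 10)] R=9 is one option consistent with column 1 (R + T ≡ X (mod 10), carry-in 0) — take it, so R=9.
Step 3. [col 1: R + T ≡ X (mod 10)] column 1: given R=9, X=6, carry-in 0, and digits 6,9 already taken and all letters distinct, R+T≡X (mod 10) forces T=7 ⇒ T=7.
Step 4. [col 2: Q + V ≡ U (mod 10)] U=4 is one option consistent with column 2 (Q + V ≡ U (mod 10), carry-in 1) — take it, so U=4.
Step 5. [col 2: Q + V ≡ U (mod 10)] no forcing yet in column 2 (carry-in 1); Q=1 is free and consistent — try it, so Q=1.
Step 6. [col 2: Q + V ≡ U (mod 10)] from column 2 (Q=1, U=4, carry-in 1, digits 1,4,6,7,9 already taken and all letters distinct): V must equal 2. So V=2.
Step 7. [col 3: N + N ≡ A (mod 10)] from column 3 (nothing yet, carry-in 0, digits 1,2,4,6,7,9 already taken and all letters distinct): A must equal 0 ⇒ A=0.
Step 8. [col 3: N + N ≡ A (mod 10)] from column 3 (A=0, carry-in 0, digits 0,1,2,4,6,7,9 already taken and all letters distinct): N must equal 5, so N=5.
Step 9. [col 4: V + N ≡ Z (mod 10)] column 4 reads V+N+carry(1)=Z with V=2, N=5; with digits 0,1,2,4,5,6,7,9 already taken and all letters distinct, the only value for Z is 8. So Z=8.
Step 10. [col 6: F + N ≡ Z (mod 10)] in column 6 we have F+N≡Z with carry-in 0; given N=5, Z=8 and digits 0,1,2,4,5,6,7,8,9 already taken and all letters distinct, that pins F to 3 ⇒ F=3.

Answer: A=0, F=3, N=5, Q=1, R=9, T=7, U=4, V=2, X=6, Z=8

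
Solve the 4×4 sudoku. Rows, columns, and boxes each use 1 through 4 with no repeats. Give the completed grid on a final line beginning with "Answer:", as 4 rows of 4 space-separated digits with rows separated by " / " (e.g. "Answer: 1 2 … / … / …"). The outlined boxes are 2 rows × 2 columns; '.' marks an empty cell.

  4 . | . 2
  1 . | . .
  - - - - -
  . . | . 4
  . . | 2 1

Step 1. [r1c2∈{3}] only 3 remains possible at r1c2 ⇒ r1c2=3.
Step 2. [r3c3∈{3}] nothing but 3 survives at r3c3, so r3c3=3.
Step 3. [r3c2∈{1,2}] row 3 places 1 nowhere but r3c2 ⇒ r3c2=1.
Step 4. [r2c3∈{4}] r2c3 is down to just 4. So r2c3=4.
Step 5. [r4c2∈{4}] r4c2's peers cover all but 4. So r4c2=4.
Step 6. [r1c3∈{1}] r1c3 has the single candidate 1 ⇒ r1c3=1.
Step 7. [r4c1∈{3}] only 3 remains possible at r4c1. So r4c1=3.
Step 8. [r2c4∈{3}] r2c4's peers cover all but 3. So r2c4=3.
Step 9. [r3c1∈{2}] nothing but 2 survives at r3c1 ⇒ r3c1=2.
Step 10. [r2c2∈{2}] r2c2 is down to just 2 ⇒ r2c2=2.

Answer: 4 3 1 2 / 1 2 4 3 / 2 1 3 4 / 3 4 2 1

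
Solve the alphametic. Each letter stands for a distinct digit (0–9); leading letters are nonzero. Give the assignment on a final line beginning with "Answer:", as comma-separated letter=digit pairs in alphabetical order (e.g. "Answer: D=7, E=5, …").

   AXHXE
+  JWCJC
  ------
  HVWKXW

Step 1. [H] H is the leading digit of a 6-digit sum of two 5-digit numbers; the final carry is exactly 1 ⇒ H=1.
Step 2. [col 1: E + C ≡ W (mod 10)] several values work for W in column 1 (E + C ≡ W (mod 10), carry-in 0); try W=3, so W=3.
Step 3. [col 1: E + C ≡ W (mod 10)] several values work for C in column 1 (E + C ≡ W (mod 10), carry-in 0); try C=6 ⇒ C=6.
Step 4. [col 1: E + C ≡ W (mod 10)] from column 1 (C=6, W=3, carry-in 0, digits 1,3,6 already taken and all letters distinct): E must equal 7. So E=7.
Step 5. [col 2: X + J ≡ X (mod 10)] in column 2 we have X+J≡X with carry-in 1; given nothing yet and digits 1,3,6,7 already taken and all letters distinct, that pins J to 9, so J=9.
Step 6. [col 2: X + J ≡ X (mod 10)] X=0 is one option consistent with column 2 (X + J ≡ X (mod 10), carry-in 1) — take it. So X=0.
Step 7. [col 3: H + C ≡ K (mod 10)] column 3 reads H+C+carry(1)=K with H=1, C=6; with digits 0,1,3,6,7,9 already taken and all letters distinct, the only value for K is 8. So K=8.
Step 8. [col 5: A + J ≡ V (mod 10)] in column 5 we have A+J≡V with carry-in 0; given J=9 and digits 0,1,3,6,7,8,9 already taken and all letters distinct, that pins A to 5, so A=5.
Step 9. [col 5: A + J ≡ V (mod 10)] column 5 reads A+J+carry(0)=V with A=5, J=9; with digits 0,1,3,5,6,7,8,9 already taken and all letters distinct, the only value for V is 4, so V=4.

Answer: A=5, C=6, E=7, H=1, J=9, K=8, V=4, W=3, X=0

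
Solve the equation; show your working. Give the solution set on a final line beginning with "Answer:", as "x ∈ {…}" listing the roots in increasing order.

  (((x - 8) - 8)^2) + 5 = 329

Step 1. [(((x - 8) - 8)^2) + 5 = 329] peel the +5: subtract 5 from each side. So sub: ((x - 8) - 8)^2 = 324.
Step 2. [((x - 8) - 8)^2 = 324] LHS squared, RHS 324 ≥ 0: apply √ (±) ⇒ sqrt: (x - 8) - 8 = 18 or -18.
Step 3. [(x - 8) - 8 = 18 or -18] add 8: x sits inside (… - 8). So sub: x - 8 = 26 or -10.
Step 4. [x - 8 = 26 or -10] -8 is outermost — add 8 both sides ⇒ sub: x = 34 or -2.

Answer: x ∈ {-2, 34}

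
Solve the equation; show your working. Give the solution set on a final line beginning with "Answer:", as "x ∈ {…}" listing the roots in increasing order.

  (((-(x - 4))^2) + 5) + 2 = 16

Step 1. [(((-(x - 4))^2) + 5) + 2 = 16] +2 is outermost — subtract 2 both sides ⇒ sub: ((-(x - 4))^2) + 5 = 14.
Step 2. [((-(x - 4))^2) + 5 = 14] 5 comes off first (subtract 5) ⇒ sub: (-(x - 4))^2 = 9.
Step 3. [(-(x - 4))^2 = 9] √ both sides: 9 ≥ 0 gives two branches. So sqrt: -(x - 4) = 3 or -3.
Step 4. [-(x - 4) = 3 or -3] flip signs both sides, so neg: x - 4 = -3 or 3.
Step 5. [x - 4 = -3 or 3] add 4: x sits inside (… - 4) ⇒ sub: x = 1 or 7.

Answer: x ∈ {1, 7}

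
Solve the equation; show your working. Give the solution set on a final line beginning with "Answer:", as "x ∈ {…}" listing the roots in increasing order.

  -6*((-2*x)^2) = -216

Step 1. [-6*((-2*x)^2) = -216] -6·(inner) — divide through by -6, so div: (-2*x)^2 = 36.
Step 2. [(-2*x)^2 = 36] √ both sides: 36 ≥ 0 gives two branches. So sqrt: -2*x = 6 or -6.
Step 3. [-2*x = 6 or -6] leading coefficient -2: divide by -2, so div: x = -3 or 3.

Answer: x ∈ {-3, 3}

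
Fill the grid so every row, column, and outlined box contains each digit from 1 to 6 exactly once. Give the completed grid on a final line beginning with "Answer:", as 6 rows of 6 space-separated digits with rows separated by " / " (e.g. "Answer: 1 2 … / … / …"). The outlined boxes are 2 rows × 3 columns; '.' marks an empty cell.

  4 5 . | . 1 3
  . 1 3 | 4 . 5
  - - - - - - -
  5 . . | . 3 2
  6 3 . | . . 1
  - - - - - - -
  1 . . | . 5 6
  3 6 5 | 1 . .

Step 1. [r4c3∈{2,4}] across row 4, 2 lands solely at r4c3. So r4c3=2.
Step 2. [r6c5∈{2,4}] 2 has one home in row 6: r6c5. So r6c5=2.
Step 3. [r3c2∈{4}] r3c2 has the single candidate 4, so r3c2=4.
Step 4. [r1c3∈{6}] r1c3 is down to just 6, so r1c3=6.
Step 5. [r6c6∈{4}] only 4 remains possible at r6c6, so r6c6=4.
Step 6. [r4c5∈{4}] only 4 remains possible at r4c5. So r4c5=4.
Step 7. [r2c5∈{6}] r2c5 is down to just 6. So r2c5=6.
Step 8. [r5c3∈{4}] nothing but 4 survives at r5c3. So r5c3=4.
Step 9. [r3c3∈{1}] r3c3's peers cover all but 1, so r3c3=1.
Step 10. [r2c1∈{2}] r2c1's peers cover all but 2, so r2c1=2.
Step 11. [r5c2∈{2}] only 2 remains possible at r5c2 ⇒ r5c2=2.
Step 12. [r1c4∈{2}] only 2 remains possible at r1c4, so r1c4=2.
Step 13. [r5c4∈{3}] r5c4 is down to just 3 ⇒ r5c4=3.
Step 14. [r4c4∈{5}] r4c4's peers cover all but 5 ⇒ r4c4=5.
Step 15. [r3c4∈{6}] only 6 remains possible at r3c4 ⇒ r3c4=6.

Answer: 4 5 6 2 1 3 / 2 1 3 4 6 5 / 5 4 1 6 3 2 / 6 3 2 5 4 1 / 1 2 4 3 5 6 / 3 6 5 1 2 4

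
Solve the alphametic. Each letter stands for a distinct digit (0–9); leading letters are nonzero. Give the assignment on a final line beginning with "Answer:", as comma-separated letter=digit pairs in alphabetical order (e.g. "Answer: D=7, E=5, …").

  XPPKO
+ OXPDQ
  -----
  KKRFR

Step 1. [col 1: O + Q ≡ R (mod 10)] column 1 (O + Q ≡ R (mod 10), carry-in 0) doesn't pin R yet; pick R=2 and continue, so R=2.
Step 2. [col 1: O + Q ≡ R (mod 10)] column 1 (O + Q ≡ R (mod 10), carry-in 0) doesn't pin O yet; pick O=7 and continue, so O=7.
Step 3. [col 1: O + Q ≡ R (mod 10)] column 1 reads O+Q+carry(0)=R with O=7, R=2; with digits 2,7 already taken and all letters distinct, the only value for Q is 5, so Q=5.
Step 4. [col 2: K + D ≡ F (mod 10)] no forcing yet in column 2 (carry-in 1); K=8 is free and consistent — try it. So K=8.
Step 5. [col 2: K + D ≡ F (mod 10)] no forcing yet in column 2 (carry-in 1); D=0 is free and consistent — try it ⇒ D=0.
Step 6. [col 2: K + D ≡ F (mod 10)] column 2 reads K+D+carry(1)=F with K=8, D=0; with digits 0,2,5,7,8 already taken and all letters distinct, the only value for F is 9, so F=9.
Step 7. [col 3: P + P ≡ R (mod 10)] no forcing yet in column 3 (carry-in 0); P=6 is free and consistent — try it, so P=6.
Step 8. [col 4: P + X ≡ K (mod 10)] column 4: given P=6, K=8, carry-in 1, and digits 0,2,5,6,7,8,9 already taken and all letters distinct, P+X≡K (mod 10) forces X=1 ⇒ X=1.

Answer: D=0, F=9, K=8, O=7, P=6, Q=5, R=2, X=1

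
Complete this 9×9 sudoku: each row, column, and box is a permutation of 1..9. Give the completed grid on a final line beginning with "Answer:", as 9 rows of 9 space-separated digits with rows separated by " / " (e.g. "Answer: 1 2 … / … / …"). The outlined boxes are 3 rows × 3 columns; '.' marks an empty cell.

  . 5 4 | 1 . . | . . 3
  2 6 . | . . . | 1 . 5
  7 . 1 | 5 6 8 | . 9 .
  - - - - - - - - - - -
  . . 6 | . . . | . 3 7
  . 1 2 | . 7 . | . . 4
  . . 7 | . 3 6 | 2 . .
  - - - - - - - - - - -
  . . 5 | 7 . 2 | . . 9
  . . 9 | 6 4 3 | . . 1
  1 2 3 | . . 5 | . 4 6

Step 1. [r7c8∈{8}] r7c8's peers cover all but 8, so r7c8=8.
Step 2. [r5c6∈{9}] r5c6 is down to just 9, so r5c6=9.
Step 3. [r5c4∈{8}] r5c4 is down to just 8, so r5c4=8.
Step 4. [r6c4∈{4}] r6c4's peers cover all but 4 ⇒ r6c4=4.
Step 5. [r8c1∈{8}] r8c1 is down to just 8. So r8c1=8.
Step 6. [r4c5∈{1,2,5}] 5 has one home in col 5: r4c5, so r4c5=5.
Step 7. [r2c8∈{7}] r2c8's peers cover all but 7. So r2c8=7.
Step 8. [r1c1∈{9}] only 9 remains possible at r1c1. So r1c1=9.
Step 9. [r4c1∈{4}] r4c1 is down to just 4, so r4c1=4.
Step 10. [r9c4∈{9}] only 9 remains possible at r9c4. So r9c4=9.
Step 11. [r4c7∈{8,9}] 9 has one home in col 7: r4c7. So r4c7=9.
Step 12. [r6c1∈{5}] r6c1 has the single candidate 5 ⇒ r6c1=5.
Step 13. [r8c8∈{2,5}] in row 8, 2 fits only at r8c8. So r8c8=2.
Step 14. [r1c8∈{6}] r1c8's peers cover all but 6 ⇒ r1c8=6.
Step 15. [r8c7∈{5,7}] r8c7 is the only open cell in row 8 admitting 5 ⇒ r8c7=5.
Step 16. [r6c2∈{8,9}] 9 has one home in row 6: r6c2. So r6c2=9.
Step 17. [r7c5∈{1}] r7c5 has the single candidate 1 ⇒ r7c5=1.
Step 18. [r5c8∈{5}] only 5 remains possible at r5c8, so r5c8=5.
Step 19. [r7c2∈{4}] r7c2's peers cover all but 4, so r7c2=4.
Step 20. [r9c7∈{7}] r9c7's peers cover all but 7. So r9c7=7.
Step 21. [r2c3∈{8}] r2c3 is down to just 8 ⇒ r2c3=8.
Step 22. [r2c4∈{3}] r2c4 is down to just 3 ⇒ r2c4=3.
Step 23. [r5c7∈{6}] r5c7 has the single candidate 6, so r5c7=6.
Step 24. [r4c4∈{2}] r4c4's peers cover all but 2, so r4c4=2.
Step 25. [r2c5∈{9}] r2c5's peers cover all but 9, so r2c5=9.
Step 26. [r1c5∈{2}] r1c5 is down to just 2 ⇒ r1c5=2.
Step 27. [r2c6∈{4}] r2c6's peers cover all but 4. So r2c6=4.
Step 28. [r4c6∈{1}] nothing but 1 survives at r4c6 ⇒ r4c6=1.
Step 29. [r3c7∈{4}] r3c7 is down to just 4, so r3c7=4.
Step 30. [r7c1∈{6}] r7c1 is down to just 6, so r7c1=6.
Step 31. [r3c9∈{2}] r3c9 has the single candidate 2, so r3c9=2.
Step 32. [r1c7∈{8}] r1c7 is down to just 8 ⇒ r1c7=8.
Step 33. [r8c2∈{7}] r8c2 is down to just 7, so r8c2=7.
Step 34. [r7c7∈{3}] nothing but 3 survives at r7c7 ⇒ r7c7=3.
Step 35. [r3c2∈{3}] r3c2 has the single candidate 3, so r3c2=3.
Step 36. [r6c8∈{1}] only 1 remains possible at r6c8. So r6c8=1.
Step 37. [r1c6∈{7}] r1c6 is down to just 7 ⇒ r1c6=7.
Step 38. [r5c1∈{3}] nothing but 3 survives at r5c1 ⇒ r5c1=3.
Step 39. [r9c5∈{8}] only 8 remains possible at r9c5 ⇒ r9c5=8.
Step 40. [r4c2∈{8}] r4c2's peers cover all but 8, so r4c2=8.
Step 41. [r6c9∈{8}] nothing but 8 survives at r6c9, so r6c9=8.

Answer: 9 5 4 1 2 7 8 6 3 / 2 6 8 3 9 4 1 7 5 / 7 3 1 5 6 8 4 9 2 / 4 8 6 2 5 1 9 3 7 / 3 1 2 8 7 9 6 5 4 / 5 9 7 4 3 6 2 1 8 / 6 4 5 7 1 2 3 8 9 / 8 7 9 6 4 3 5 2 1 / 1 2 3 9 8 5 7 4 6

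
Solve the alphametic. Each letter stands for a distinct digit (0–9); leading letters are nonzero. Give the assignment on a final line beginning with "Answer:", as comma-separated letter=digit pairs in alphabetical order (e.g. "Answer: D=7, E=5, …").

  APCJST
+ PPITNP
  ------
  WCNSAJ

Step 1. [col 1: T + P ≡ J (mod 10)] column 1 (T + P ≡ J (mod 10), carry-in 0) doesn't pin J yet; pick J=1 and continue. So J=1.
Step 2. [col 1: T + P ≡ J (mod 10)] several values work for P in column 1 (T + P ≡ J (mod 10), carry-in 0); try P=2, so P=2.
Step 3. [col 1: T + P ≡ J (mod 10)] in column 1 we have T+P≡J with carry-in 0; given P=2, J=1 and digits 1,2 already taken and all letters distinct, that pins T to 9, so T=9.
Step 4. [col 2: S + N ≡ A (mod 10)] column 2 (S + N ≡ A (mod 10), carry-in 1) doesn't pin N yet; pick N=3 and continue ⇒ N=3.
Step 5. [col 2: S + N ≡ A (mod 10)] several values work for S in column 2 (S + N ≡ A (mod 10), carry-in 1); try S=0 ⇒ S=0.
Step 6. [col 2: S + N ≡ A (mod 10)] from column 2 (S=0, N=3, carry-in 1, digits 0,1,2,3,9 already taken and all letters distinct): A must equal 4 ⇒ A=4.
Step 7. [col 4: C + I ≡ N (mod 10)] no forcing yet in column 4 (carry-in 1); I=7 is free and consistent — try it ⇒ I=7.
Step 8. [col 4: C + I ≡ N (mod 10)] from column 4 (I=7, N=3, carry-in 1, digits 0,1,2,3,4,7,9 already taken and all letters distinct): C must equal 5 ⇒ C=5.
Step 9. [col 6: A + P ≡ W (mod 10)] column 6: given A=4, P=2, carry-in 0, and digits 0,1,2,3,4,5,7,9 already taken and all letters distinct, A+P≡W (mod 10) forces W=6. So W=6.

Answer: A=4, C=5, I=7, J=1, N=3, P=2, S=0, T=9, W=6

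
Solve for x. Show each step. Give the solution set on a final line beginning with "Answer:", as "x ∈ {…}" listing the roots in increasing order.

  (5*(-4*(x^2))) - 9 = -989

Step 1. [(5*(-4*(x^2))) - 9 = -989] 9 comes off first (add 9). So sub: 5*(-4*(x^2)) = -980.
Step 2. [5*(-4*(x^2)) = -980] leading coefficient 5: divide by 5, so div: -4*(x^2) = -196.
Step 3. [-4*(x^2) = -196] LHS = -4·(…); ÷-4 both sides. So div: x^2 = 49.
Step 4. [x^2 = 49] LHS squared, RHS 49 ≥ 0: apply √ (±), so sqrt: x = 7 or -7.

Answer: x ∈ {-7, 7}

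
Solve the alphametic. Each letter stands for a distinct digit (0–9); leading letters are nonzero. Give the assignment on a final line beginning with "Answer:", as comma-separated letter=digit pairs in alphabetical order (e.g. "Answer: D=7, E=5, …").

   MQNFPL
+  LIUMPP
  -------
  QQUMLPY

Step 1. [col 1: L + P ≡ Y (mod 10)] several values work for Y in column 1 (L + P ≡ Y (mod 10), carry-in 0); try Y=2 ⇒ Y=2.
Step 2. [Q] adding two 6-digit numbers gives at most 6+1 digits, and here it does — Q is that final carry and must be 1, so Q=1.
Step 3. [col 1: L + P ≡ Y (mod 10)] several values work for L in column 1 (L + P ≡ Y (mod 10), carry-in 0); try L=3 ⇒ L=3.
Step 4. [col 1: L + P ≡ Y (mod 10)] column 1: given L=3, Y=2, carry-in 0, and digits 1,2,3 already taken and all letters distinct, L+P≡Y (mod 10) forces P=9. So P=9.
Step 5. [col 3: F + M ≡ L (mod 10)] several values work for M in column 3 (F + M ≡ L (mod 10), carry-in 1); try M=8, so M=8.
Step 6. [col 3: F + M ≡ L (mod 10)] in column 3 we have F+M≡L with carry-in 1; given M=8, L=3 and digits 1,2,3,8,9 already taken and all letters distinct, that pins F to 4, so F=4.
Step 7. [col 4: N + U ≡ M (mod 10)] column 4 (N + U ≡ M (mod 10), carry-in 1) doesn't pin U yet; pick U=7 and continue ⇒ U=7.
Step 8. [col 4: N + U ≡ M (mod 10)] from column 4 (U=7, M=8, carry-in 1, digits 1,2,3,4,7,8,9 already taken and all letters distinct): N must equal 0 ⇒ N=0.
Step 9. [col 5: Q + I ≡ U (mod 10)] column 5: given Q=1, U=7, carry-in 0, and digits 0,1,2,3,4,7,8,9 already taken and all letters distinct, Q+I≡U (mod 10) forces I=6, so I=6.

Answer: F=4, I=6, L=3, M=8, N=0, P=9, Q=1, U=7, Y=2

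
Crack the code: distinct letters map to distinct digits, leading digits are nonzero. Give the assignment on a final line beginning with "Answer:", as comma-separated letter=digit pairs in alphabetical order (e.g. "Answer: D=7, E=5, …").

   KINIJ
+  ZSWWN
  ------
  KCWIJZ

Step 1. [col 1: J + N ≡ Z (mod 10)] several values work for Z in column 1 (J + N ≡ Z (mod 10), carry-in 0); try Z=9, so Z=9.
Step 2. [col 1: J + N ≡ Z (mod 10)] column 1 (J + N ≡ Z (mod 10), carry-in 0) doesn't pin J yet; pick J=3 and continue ⇒ J=3.
Step 3. [col 1: J + N ≡ Z (mod 10)] in column 1 we have J+N≡Z with carry-in 0; given J=3, Z=9 and digits 3,9 already taken and all letters distinct, that pins N to 6. So N=6.
Step 4. [K] the sum has 6 digits but both addends have 5; that extra leading digit K is the final carry, namely 1, so K=1.
Step 5. [col 2: I + W ≡ J (mod 10)] column 2 (I + W ≡ J (mod 10), carry-in 0) doesn't pin I yet; pick I=5 and continue ⇒ I=5.
Step 6. [col 2: I + W ≡ J (mod 10)] column 2 reads I+W+carry(0)=J with I=5, J=3; with digits 1,3,5,6,9 already taken and all letters distinct, the only value for W is 8 ⇒ W=8.
Step 7. [col 4: I + S ≡ W (mod 10)] in column 4 we have I+S≡W with carry-in 1; given I=5, W=8 and digits 1,3,5,6,8,9 already taken and all letters distinct, that pins S to 2 ⇒ S=2.
Step 8. [col 5: K + Z ≡ C (mod 10)] from column 5 (K=1, Z=9, carry-in 0, digits 1,2,3,5,6,8,9 already taken and all letters distinct): C must equal 0, so C=0.

Answer: C=0, I=5, J=3, K=1, N=6, S=2, W=8, Z=9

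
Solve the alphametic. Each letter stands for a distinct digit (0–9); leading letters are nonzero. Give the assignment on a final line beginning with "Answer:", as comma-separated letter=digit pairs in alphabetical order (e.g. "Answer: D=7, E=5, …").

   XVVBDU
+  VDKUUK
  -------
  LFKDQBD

Step 1. [col 1: U + K ≡ D (mod 10)] U=5 is one option consistent with column 1 (U + K ≡ D (mod 10), carry-in 0) — take it, so U=5.
Step 2. [col 1: U + K ≡ D (mod 10)] column 1 (U + K ≡ D (mod 10), carry-in 0) doesn't pin D yet; pick D=2 and continue. So D=2.
Step 3. [L] the sum has 7 digits but both addends have 6; that extra leading digit L is the final carry, namely 1, so L=1.
Step 4. [col 1: U + K ≡ D (mod 10)] from column 1 (U=5, D=2, carry-in 0, digits 1,2,5 already taken and all letters distinct): K must equal 7. So K=7.
Step 5. [col 2: D + U ≡ B (mod 10)] column 2 reads D+U+carry(1)=B with D=2, U=5; with digits 1,2,5,7 already taken and all letters distinct, the only value for B is 8. So B=8.
Step 6. [col 3: B + U ≡ Q (mod 10)] column 3 reads B+U+carry(0)=Q with B=8, U=5; with digits 1,2,5,7,8 already taken and all letters distinct, the only value for Q is 3. So Q=3.
Step 7. [col 4: V + K ≡ D (mod 10)] column 4 reads V+K+carry(1)=D with K=7, D=2; with digits 1,2,3,5,7,8 already taken and all letters distinct, the only value for V is 4. So V=4.
Step 8. [col 6: X + V ≡ F (mod 10)] column 6 reads X+V+carry(0)=F with V=4; with digits 1,2,3,4,5,7,8 already taken and all letters distinct, the only value for X is 6, so X=6.
Step 9. [col 6: X + V ≡ F (mod 10)] column 6 reads X+V+carry(0)=F with X=6, V=4; with digits 1,2,3,4,5,6,7,8 already taken and all letters distinct, the only value for F is 0. So F=0.

Answer: B=8, D=2, F=0, K=7, L=1, Q=3, U=5, V=4, X=6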